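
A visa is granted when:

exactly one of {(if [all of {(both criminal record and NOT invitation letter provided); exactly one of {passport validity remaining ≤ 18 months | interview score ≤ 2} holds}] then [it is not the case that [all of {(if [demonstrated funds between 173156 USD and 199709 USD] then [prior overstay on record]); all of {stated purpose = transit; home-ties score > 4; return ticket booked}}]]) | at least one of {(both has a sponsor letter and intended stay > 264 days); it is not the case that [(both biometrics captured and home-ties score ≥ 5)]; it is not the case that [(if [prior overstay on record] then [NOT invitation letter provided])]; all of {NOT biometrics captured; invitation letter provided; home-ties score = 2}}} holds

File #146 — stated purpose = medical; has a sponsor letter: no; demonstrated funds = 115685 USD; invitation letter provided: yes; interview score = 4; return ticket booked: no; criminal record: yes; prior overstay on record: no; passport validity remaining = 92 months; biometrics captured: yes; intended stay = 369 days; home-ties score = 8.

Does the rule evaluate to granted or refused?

Granted

Atomic conditions:
  criminal record: yes → true
  NOT invitation letter provided: yes → false
  passport validity remaining ≤ 18 months: 92 ≤ 18 is false
  interview score ≤ 2: 4 ≤ 2 is false
  demonstrated funds between 173156 USD and 199709 USD: 115685 in [173156, 199709] is false
  prior overstay on record: no → false
  stated purpose = transit: medical == transit is false
  home-ties score > 4: 8 > 4 is true
  return ticket booked: no → false
  has a sponsor letter: no → false
  intended stay > 264 days: 369 > 264 is true
  biometrics captured: yes → true
  home-ties score ≥ 5: 8 ≥ 5 is true
  NOT biometrics captured: yes → false
  invitation letter provided: yes → true
  home-ties score = 2: 8 == 2 is false
Combine:
[1.1.1] true AND false = false
[1.1.2] exactly-one(false, false) = false
[1.1] false AND false = false
[1.2.1.1] false → false (antecedent false ⇒ implication holds) = true
[1.2.1.2] false AND true AND false = false
[1.2.1] true AND false = false
[1.2] NOT false = true
[1] false → true (antecedent false ⇒ implication holds) = true
[2.1] false AND true = false
[2.2.1] true AND true = true
[2.2] NOT true = false
[2.3.1] false → false (antecedent false ⇒ implication holds) = true
[2.3] NOT true = false
[2.4] false AND true AND false = false
[2] false OR false OR false OR false = false
[root] exactly-one(true, false) = true
Overall: true → granted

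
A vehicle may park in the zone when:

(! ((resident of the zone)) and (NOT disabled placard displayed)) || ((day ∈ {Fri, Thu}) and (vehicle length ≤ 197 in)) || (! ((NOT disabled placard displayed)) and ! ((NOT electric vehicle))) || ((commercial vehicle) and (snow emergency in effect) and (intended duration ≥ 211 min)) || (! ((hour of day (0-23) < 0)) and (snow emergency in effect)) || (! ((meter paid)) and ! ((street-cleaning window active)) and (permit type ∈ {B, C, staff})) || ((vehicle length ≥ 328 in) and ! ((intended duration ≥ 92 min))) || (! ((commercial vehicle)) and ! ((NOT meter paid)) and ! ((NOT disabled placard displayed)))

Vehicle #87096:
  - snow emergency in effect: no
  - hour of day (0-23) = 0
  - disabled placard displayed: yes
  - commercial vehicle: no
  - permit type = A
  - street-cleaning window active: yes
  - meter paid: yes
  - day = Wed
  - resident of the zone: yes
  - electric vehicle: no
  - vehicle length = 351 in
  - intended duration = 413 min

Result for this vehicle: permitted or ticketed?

Atomic conditions:
  resident of the zone: yes → true
  NOT disabled placard displayed: yes → false
  day ∈ {Fri, Thu}: Wed is not in the set → false
  vehicle length ≤ 197 in: 351 ≤ 197 is false
  NOT electric vehicle: no → true
  commercial vehicle: no → false
  snow emergency in effect: no → false
  intended duration ≥ 211 min: 413 ≥ 211 is true
  hour of day (0-23) < 0: 0 < 0 is false
  meter paid: yes → true
  street-cleaning window active: yes → true
  permit type ∈ {B, C, staff}: A is not in the set → false
  vehicle length ≥ 328 in: 351 ≥ 328 is true
  intended duration ≥ 92 min: 413 ≥ 92 is true
  NOT meter paid: yes → false
Combine:
[1.1] NOT true = false
[1] false AND false = false
[2] false AND false = false
[3.1] NOT false = true
[3.2] NOT true = false
[3] true AND false = false
[4] false AND false AND true = false
[5.1] NOT false = true
[5] true AND false = false
[6.1] NOT true = false
[6.2] NOT true = false
[6] false AND false AND false = false
[7.2] NOT true = false
[7] true AND false = false
[8.1] NOT false = true
[8.2] NOT false = true
[8.3] NOT false = true
[8] true AND true AND true = true
[root] false OR false OR false OR false OR false OR false OR false OR true = true
Overall: true → permitted

Permitted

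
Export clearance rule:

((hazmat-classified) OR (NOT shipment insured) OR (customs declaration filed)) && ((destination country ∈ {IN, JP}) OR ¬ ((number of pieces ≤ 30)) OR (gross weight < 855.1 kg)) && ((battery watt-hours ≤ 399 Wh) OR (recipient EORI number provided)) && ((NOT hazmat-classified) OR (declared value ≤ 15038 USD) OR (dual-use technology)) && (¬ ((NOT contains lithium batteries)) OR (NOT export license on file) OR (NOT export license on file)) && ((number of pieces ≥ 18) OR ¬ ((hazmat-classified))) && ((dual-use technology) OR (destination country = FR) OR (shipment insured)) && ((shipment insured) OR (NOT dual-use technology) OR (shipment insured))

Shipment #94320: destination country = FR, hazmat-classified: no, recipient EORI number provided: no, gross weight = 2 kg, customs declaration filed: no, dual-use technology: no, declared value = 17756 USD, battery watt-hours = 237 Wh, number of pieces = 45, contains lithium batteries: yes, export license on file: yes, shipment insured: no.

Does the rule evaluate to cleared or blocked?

Atomic conditions:
  hazmat-classified: no → false
  NOT shipment insured: no → true
  customs declaration filed: no → false
  destination country ∈ {IN, JP}: FR is not in the set → false
  number of pieces ≤ 30: 45 ≤ 30 is false
  gross weight < 855.1 kg: 2 < 855.1 is true
  battery watt-hours ≤ 399 Wh: 237 ≤ 399 is true
  recipient EORI number provided: no → false
  NOT hazmat-classified: no → true
  declared value ≤ 15038 USD: 17756 ≤ 15038 is false
  dual-use technology: no → false
  NOT contains lithium batteries: yes → false
  NOT export license on file: yes → false
  number of pieces ≥ 18: 45 ≥ 18 is true
  destination country = FR: FR == FR is true
  shipment insured: no → false
  NOT dual-use technology: no → true
Combine:
[1] false OR true OR false = true
[2.2] NOT false = true
[2] false OR true OR true = true
[3] true OR false = true
[4] true OR false OR false = true
[5.1] NOT false = true
[5] true OR false OR false = true
[6.2] NOT false = true
[6] true OR true = true
[7] false OR true OR false = true
[8] false OR true OR false = true
[root] true AND true AND true AND true AND true AND true AND true AND true = true
Overall: true → cleared

Cleared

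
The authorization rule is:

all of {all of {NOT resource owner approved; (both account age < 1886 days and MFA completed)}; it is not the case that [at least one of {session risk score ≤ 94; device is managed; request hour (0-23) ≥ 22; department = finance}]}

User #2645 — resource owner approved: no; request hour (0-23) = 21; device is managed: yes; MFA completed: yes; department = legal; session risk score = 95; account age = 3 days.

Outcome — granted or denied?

Denied

Atomic conditions:
  NOT resource owner approved: no → true
  account age < 1886 days: 3 < 1886 is true
  MFA completed: yes → true
  session risk score ≤ 94: 95 ≤ 94 is false
  device is managed: yes → true
  request hour (0-23) ≥ 22: 21 ≥ 22 is false
  department = finance: legal == finance is false
Combine:
[1.2] true AND true = true
[1] true AND true = true
[2.1] false OR true OR false OR false = true
[2] NOT true = false
[root] true AND false = false
Overall: false → denied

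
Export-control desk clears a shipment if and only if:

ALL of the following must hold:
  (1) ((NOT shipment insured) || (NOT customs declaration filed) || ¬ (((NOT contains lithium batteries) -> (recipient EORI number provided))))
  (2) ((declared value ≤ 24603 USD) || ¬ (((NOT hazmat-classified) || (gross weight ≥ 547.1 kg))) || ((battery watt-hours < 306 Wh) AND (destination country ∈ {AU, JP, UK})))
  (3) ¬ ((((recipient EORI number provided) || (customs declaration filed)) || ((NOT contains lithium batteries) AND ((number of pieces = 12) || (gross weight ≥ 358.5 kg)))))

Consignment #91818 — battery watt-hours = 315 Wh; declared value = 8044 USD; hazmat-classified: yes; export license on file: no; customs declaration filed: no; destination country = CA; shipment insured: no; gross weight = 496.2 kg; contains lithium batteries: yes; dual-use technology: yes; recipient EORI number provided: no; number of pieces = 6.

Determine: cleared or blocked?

Cleared

Atomic conditions:
  NOT shipment insured: no → true
  NOT customs declaration filed: no → true
  NOT contains lithium batteries: yes → false
  recipient EORI number provided: no → false
  declared value ≤ 24603 USD: 8044 ≤ 24603 is true
  NOT hazmat-classified: yes → false
  gross weight ≥ 547.1 kg: 496.2 ≥ 547.1 is false
  battery watt-hours < 306 Wh: 315 < 306 is false
  destination country ∈ {AU, JP, UK}: CA is not in the set → false
  customs declaration filed: no → false
  number of pieces = 12: 6 == 12 is false
  gross weight ≥ 358.5 kg: 496.2 ≥ 358.5 is true
Combine:
[1.3.1] false → false (antecedent false ⇒ implication holds) = true
[1.3] NOT true = false
[1] true OR true OR false = true
[2.2.1] false OR false = false
[2.2] NOT false = true
[2.3] false AND false = false
[2] true OR true OR false = true
[3.1.1] false OR false = false
[3.1.2.2] false OR true = true
[3.1.2] false AND true = false
[3.1] false OR false = false
[3] NOT false = true
[root] true AND true AND true = true
Overall: true → cleared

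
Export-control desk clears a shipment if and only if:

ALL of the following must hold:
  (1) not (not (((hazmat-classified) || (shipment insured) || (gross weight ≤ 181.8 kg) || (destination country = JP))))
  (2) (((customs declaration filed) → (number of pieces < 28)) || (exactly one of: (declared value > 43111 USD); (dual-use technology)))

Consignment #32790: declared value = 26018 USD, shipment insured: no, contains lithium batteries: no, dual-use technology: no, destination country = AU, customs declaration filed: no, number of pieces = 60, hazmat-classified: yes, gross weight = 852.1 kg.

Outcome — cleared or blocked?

Atomic conditions:
  hazmat-classified: yes → true
  shipment insured: no → false
  gross weight ≤ 181.8 kg: 852.1 ≤ 181.8 is false
  destination country = JP: AU == JP is false
  customs declaration filed: no → false
  number of pieces < 28: 60 < 28 is false
  declared value > 43111 USD: 26018 > 43111 is false
  dual-use technology: no → false
Combine:
[1.1.1] true OR false OR false OR false = true
[1.1] NOT true = false
[1] NOT false = true
[2.1] false → false (antecedent false ⇒ implication holds) = true
[2.2] exactly-one(false, false) = false
[2] true OR false = true
[root] true AND true = true
Overall: true → cleared

Cleared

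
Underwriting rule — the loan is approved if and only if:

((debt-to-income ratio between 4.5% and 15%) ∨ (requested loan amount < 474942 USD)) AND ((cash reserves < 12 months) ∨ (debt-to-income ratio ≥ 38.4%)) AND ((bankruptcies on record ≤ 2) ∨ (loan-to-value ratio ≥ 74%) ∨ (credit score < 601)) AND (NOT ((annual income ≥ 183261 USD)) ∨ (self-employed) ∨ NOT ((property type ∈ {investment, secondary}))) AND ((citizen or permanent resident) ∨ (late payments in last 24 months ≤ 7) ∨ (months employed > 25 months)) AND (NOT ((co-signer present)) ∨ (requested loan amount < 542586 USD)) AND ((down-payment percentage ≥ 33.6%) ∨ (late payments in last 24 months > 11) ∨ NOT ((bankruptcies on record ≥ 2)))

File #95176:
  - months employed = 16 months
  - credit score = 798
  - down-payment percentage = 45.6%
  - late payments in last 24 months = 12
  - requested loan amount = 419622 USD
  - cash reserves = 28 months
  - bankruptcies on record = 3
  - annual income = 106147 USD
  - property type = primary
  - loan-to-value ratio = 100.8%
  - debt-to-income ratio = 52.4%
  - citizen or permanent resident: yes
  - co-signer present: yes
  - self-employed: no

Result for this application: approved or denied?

Atomic conditions:
  debt-to-income ratio between 4.5% and 15%: 52.4 in [4.5, 15] is false
  requested loan amount < 474942 USD: 419622 < 474942 is true
  cash reserves < 12 months: 28 < 12 is false
  debt-to-income ratio ≥ 38.4%: 52.4 ≥ 38.4 is true
  bankruptcies on record ≤ 2: 3 ≤ 2 is false
  loan-to-value ratio ≥ 74%: 100.8 ≥ 74 is true
  credit score < 601: 798 < 601 is false
  annual income ≥ 183261 USD: 106147 ≥ 183261 is false
  self-employed: no → false
  property type ∈ {investment, secondary}: primary is not in the set → false
  citizen or permanent resident: yes → true
  late payments in last 24 months ≤ 7: 12 ≤ 7 is false
  months employed > 25 months: 16 > 25 is false
  co-signer present: yes → true
  requested loan amount < 542586 USD: 419622 < 542586 is true
  down-payment percentage ≥ 33.6%: 45.6 ≥ 33.6 is true
  late payments in last 24 months > 11: 12 > 11 is true
  bankruptcies on record ≥ 2: 3 ≥ 2 is true
Combine:
[1] false OR true = true
[2] false OR true = true
[3] false OR true OR false = true
[4.1] NOT false = true
[4.3] NOT false = true
[4] true OR false OR true = true
[5] true OR false OR false = true
[6.1] NOT true = false
[6] false OR true = true
[7.3] NOT true = false
[7] true OR true OR false = true
[root] true AND true AND true AND true AND true AND true AND true = true
Overall: true → approved

Approved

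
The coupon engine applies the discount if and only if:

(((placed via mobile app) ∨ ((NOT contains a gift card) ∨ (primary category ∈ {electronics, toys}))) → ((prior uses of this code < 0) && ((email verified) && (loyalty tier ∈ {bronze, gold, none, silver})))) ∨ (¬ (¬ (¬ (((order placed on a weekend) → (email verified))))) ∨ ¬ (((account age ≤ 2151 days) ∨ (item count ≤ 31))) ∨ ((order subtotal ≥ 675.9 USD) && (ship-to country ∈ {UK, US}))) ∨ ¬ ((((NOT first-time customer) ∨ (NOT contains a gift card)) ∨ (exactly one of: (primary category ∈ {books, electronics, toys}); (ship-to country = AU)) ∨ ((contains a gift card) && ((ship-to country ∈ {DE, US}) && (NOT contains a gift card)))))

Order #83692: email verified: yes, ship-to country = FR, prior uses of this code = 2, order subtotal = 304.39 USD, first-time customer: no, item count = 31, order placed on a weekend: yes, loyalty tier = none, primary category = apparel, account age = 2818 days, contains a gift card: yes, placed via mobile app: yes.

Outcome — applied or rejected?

Atomic conditions:
  placed via mobile app: yes → true
  NOT contains a gift card: yes → false
  primary category ∈ {electronics, toys}: apparel is not in the set → false
  prior uses of this code < 0: 2 < 0 is false
  email verified: yes → true
  loyalty tier ∈ {bronze, gold, none, silver}: none is in the set → true
  order placed on a weekend: yes → true
  account age ≤ 2151 days: 2818 ≤ 2151 is false
  item count ≤ 31: 31 ≤ 31 is true
  order subtotal ≥ 675.9 USD: 304.39 ≥ 675.9 is false
  ship-to country ∈ {UK, US}: FR is not in the set → false
  NOT first-time customer: no → true
  primary category ∈ {books, electronics, toys}: apparel is not in the set → false
  ship-to country = AU: FR == AU is false
  contains a gift card: yes → true
  ship-to country ∈ {DE, US}: FR is not in the set → false
Combine:
[1.1.2] false OR false = false
[1.1] true OR false = true
[1.2.2] true AND true = true
[1.2] false AND true = false
[1] true → false = false
[2.1.1.1.1] true → true = true
[2.1.1.1] NOT true = false
[2.1.1] NOT false = true
[2.1] NOT true = false
[2.2.1] false OR true = true
[2.2] NOT true = false
[2.3] false AND false = false
[2] false OR false OR false = false
[3.1.1] true OR false = true
[3.1.2] exactly-one(false, false) = false
[3.1.3.2] false AND false = false
[3.1.3] true AND false = false
[3.1] true OR false OR false = true
[3] NOT true = false
[root] false OR false OR false = false
Overall: false → rejected

Rejected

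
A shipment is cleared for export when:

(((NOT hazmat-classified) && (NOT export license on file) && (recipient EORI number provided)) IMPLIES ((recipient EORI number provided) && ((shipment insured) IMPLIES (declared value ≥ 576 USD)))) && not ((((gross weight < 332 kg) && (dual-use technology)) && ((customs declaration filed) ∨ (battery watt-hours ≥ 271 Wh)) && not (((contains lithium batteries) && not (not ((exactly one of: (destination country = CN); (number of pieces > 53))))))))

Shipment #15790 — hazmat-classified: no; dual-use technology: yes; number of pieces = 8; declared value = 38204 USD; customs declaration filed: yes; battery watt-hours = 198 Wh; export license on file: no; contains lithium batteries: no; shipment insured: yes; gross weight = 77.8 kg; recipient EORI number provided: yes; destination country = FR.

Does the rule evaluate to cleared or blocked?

Blocked

Atomic conditions:
  NOT hazmat-classified: no → true
  NOT export license on file: no → true
  recipient EORI number provided: yes → true
  shipment insured: yes → true
  declared value ≥ 576 USD: 38204 ≥ 576 is true
  gross weight < 332 kg: 77.8 < 332 is true
  dual-use technology: yes → true
  customs declaration filed: yes → true
  battery watt-hours ≥ 271 Wh: 198 ≥ 271 is false
  contains lithium batteries: no → false
  destination country = CN: FR == CN is false
  number of pieces > 53: 8 > 53 is false
Combine:
[1.1] true AND true AND true = true
[1.2.2] true → true = true
[1.2] true AND true = true
[1] true → true = true
[2.1.1] true AND true = true
[2.1.2] true OR false = true
[2.1.3.1.2.1.1] exactly-one(false, false) = false
[2.1.3.1.2.1] NOT false = true
[2.1.3.1.2] NOT true = false
[2.1.3.1] false AND false = false
[2.1.3] NOT false = true
[2.1] true AND true AND true = true
[2] NOT true = false
[root] true AND false = false
Overall: false → blocked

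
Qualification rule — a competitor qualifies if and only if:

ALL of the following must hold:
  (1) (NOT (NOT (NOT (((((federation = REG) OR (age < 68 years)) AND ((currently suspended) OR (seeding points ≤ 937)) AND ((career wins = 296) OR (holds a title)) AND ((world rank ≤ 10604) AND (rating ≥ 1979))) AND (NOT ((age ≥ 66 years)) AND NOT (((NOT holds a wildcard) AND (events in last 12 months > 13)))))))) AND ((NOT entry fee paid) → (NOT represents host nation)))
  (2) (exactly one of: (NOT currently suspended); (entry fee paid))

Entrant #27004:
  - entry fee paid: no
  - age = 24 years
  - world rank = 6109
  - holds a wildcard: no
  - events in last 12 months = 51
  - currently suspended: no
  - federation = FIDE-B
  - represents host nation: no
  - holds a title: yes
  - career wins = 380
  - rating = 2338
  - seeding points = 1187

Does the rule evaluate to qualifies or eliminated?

Atomic conditions:
  federation = REG: FIDE-B == REG is false
  age < 68 years: 24 < 68 is true
  currently suspended: no → false
  seeding points ≤ 937: 1187 ≤ 937 is false
  career wins = 296: 380 == 296 is false
  holds a title: yes → true
  world rank ≤ 10604: 6109 ≤ 10604 is true
  rating ≥ 1979: 2338 ≥ 1979 is true
  age ≥ 66 years: 24 ≥ 66 is false
  NOT holds a wildcard: no → true
  events in last 12 months > 13: 51 > 13 is true
  NOT entry fee paid: no → true
  NOT represents host nation: no → true
  NOT currently suspended: no → true
  entry fee paid: no → false
Combine:
[1.1.1.1.1.1.1] false OR true = true
[1.1.1.1.1.1.2] false OR false = false
[1.1.1.1.1.1.3] false OR true = true
[1.1.1.1.1.1.4] true AND true = true
[1.1.1.1.1.1] true AND false AND true AND true = false
[1.1.1.1.1.2.1] NOT false = true
[1.1.1.1.1.2.2.1] true AND true = true
[1.1.1.1.1.2.2] NOT true = false
[1.1.1.1.1.2] true AND false = false
[1.1.1.1.1] false AND false = false
[1.1.1.1] NOT false = true
[1.1.1] NOT true = false
[1.1] NOT false = true
[1.2] true → true = true
[1] true AND true = true
[2] exactly-one(true, false) = true
[root] true AND true = true
Overall: true → qualifies

Qualifies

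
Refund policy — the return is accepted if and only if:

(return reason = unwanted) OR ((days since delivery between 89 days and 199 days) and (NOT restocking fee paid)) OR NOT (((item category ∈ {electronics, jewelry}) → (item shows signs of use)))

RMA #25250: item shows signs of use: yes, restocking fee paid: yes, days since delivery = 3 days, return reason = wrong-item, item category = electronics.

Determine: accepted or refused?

Refused

Atomic conditions:
  return reason = unwanted: wrong-item == unwanted is false
  days since delivery between 89 days and 199 days: 3 in [89, 199] is false
  NOT restocking fee paid: yes → false
  item category ∈ {electronics, jewelry}: electronics is in the set → true
  item shows signs of use: yes → true
Combine:
[2] false AND false = false
[3.1] true → true = true
[3] NOT true = false
[root] false OR false OR false = false
Overall: false → refused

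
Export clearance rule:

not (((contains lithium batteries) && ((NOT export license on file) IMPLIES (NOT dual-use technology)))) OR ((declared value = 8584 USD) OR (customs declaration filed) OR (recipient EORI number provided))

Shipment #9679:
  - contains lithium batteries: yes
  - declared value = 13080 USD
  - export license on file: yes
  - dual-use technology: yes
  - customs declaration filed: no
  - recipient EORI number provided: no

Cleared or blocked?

Blocked

Atomic conditions:
  contains lithium batteries: yes → true
  NOT export license on file: yes → false
  NOT dual-use technology: yes → false
  declared value = 8584 USD: 13080 == 8584 is false
  customs declaration filed: no → false
  recipient EORI number provided: no → false
Combine:
[1.1.2] false → false (antecedent false ⇒ implication holds) = true
[1.1] true AND true = true
[1] NOT true = false
[2] false OR false OR false = false
[root] false OR false = false
Overall: false → blocked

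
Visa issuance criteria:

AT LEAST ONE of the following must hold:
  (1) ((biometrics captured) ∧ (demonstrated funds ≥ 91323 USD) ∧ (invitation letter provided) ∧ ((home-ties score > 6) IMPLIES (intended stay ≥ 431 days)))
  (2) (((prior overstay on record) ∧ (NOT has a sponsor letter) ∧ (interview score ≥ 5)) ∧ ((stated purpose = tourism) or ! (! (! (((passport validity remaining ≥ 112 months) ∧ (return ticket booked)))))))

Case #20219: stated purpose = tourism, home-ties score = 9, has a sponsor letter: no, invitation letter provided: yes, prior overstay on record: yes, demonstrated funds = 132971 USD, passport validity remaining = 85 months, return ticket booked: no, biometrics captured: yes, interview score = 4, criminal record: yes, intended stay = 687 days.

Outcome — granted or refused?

Granted

Atomic conditions:
  biometrics captured: yes → true
  demonstrated funds ≥ 91323 USD: 132971 ≥ 91323 is true
  invitation letter provided: yes → true
  home-ties score > 6: 9 > 6 is true
  intended stay ≥ 431 days: 687 ≥ 431 is true
  prior overstay on record: yes → true
  NOT has a sponsor letter: no → true
  interview score ≥ 5: 4 ≥ 5 is false
  stated purpose = tourism: tourism == tourism is true
  passport validity remaining ≥ 112 months: 85 ≥ 112 is false
  return ticket booked: no → false
Combine:
[1.4] true → true = true
[1] true AND true AND true AND true = true
[2.1] true AND true AND false = false
[2.2.2.1.1.1] false AND false = false
[2.2.2.1.1] NOT false = true
[2.2.2.1] NOT true = false
[2.2.2] NOT false = true
[2.2] true OR true = true
[2] false AND true = false
[root] true OR false = true
Overall: true → granted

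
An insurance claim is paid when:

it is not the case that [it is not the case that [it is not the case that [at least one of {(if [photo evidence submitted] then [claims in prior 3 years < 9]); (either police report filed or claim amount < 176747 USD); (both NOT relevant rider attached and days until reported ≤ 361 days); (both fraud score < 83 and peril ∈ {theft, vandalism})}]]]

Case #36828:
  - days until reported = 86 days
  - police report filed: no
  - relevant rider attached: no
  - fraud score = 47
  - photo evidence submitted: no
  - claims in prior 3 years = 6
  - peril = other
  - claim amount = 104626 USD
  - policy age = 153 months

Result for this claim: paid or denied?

Atomic conditions:
  photo evidence submitted: no → false
  claims in prior 3 years < 9: 6 < 9 is true
  police report filed: no → false
  claim amount < 176747 USD: 104626 < 176747 is true
  NOT relevant rider attached: no → true
  days until reported ≤ 361 days: 86 ≤ 361 is true
  fraud score < 83: 47 < 83 is true
  peril ∈ {theft, vandalism}: other is not in the set → false
Combine:
[1.1.1.1] false → true (antecedent false ⇒ implication holds) = true
[1.1.1.2] false OR true = true
[1.1.1.3] true AND true = true
[1.1.1.4] true AND false = false
[1.1.1] true OR true OR true OR false = true
[1.1] NOT true = false
[1] NOT false = true
[root] NOT true = false
Overall: false → denied

Denied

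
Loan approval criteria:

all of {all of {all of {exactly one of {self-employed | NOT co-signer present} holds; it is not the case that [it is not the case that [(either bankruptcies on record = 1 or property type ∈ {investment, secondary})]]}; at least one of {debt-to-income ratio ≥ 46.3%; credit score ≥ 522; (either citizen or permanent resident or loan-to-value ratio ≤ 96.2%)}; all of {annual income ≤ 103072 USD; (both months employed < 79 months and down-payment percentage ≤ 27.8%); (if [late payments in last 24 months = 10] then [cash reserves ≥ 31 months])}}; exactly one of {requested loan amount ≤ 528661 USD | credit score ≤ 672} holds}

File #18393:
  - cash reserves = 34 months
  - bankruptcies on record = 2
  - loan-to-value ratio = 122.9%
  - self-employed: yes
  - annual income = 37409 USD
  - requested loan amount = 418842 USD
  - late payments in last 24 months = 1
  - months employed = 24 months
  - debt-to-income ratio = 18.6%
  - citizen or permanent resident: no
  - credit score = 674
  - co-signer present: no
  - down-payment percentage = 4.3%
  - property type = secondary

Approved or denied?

Atomic conditions:
  self-employed: yes → true
  NOT co-signer present: no → true
  bankruptcies on record = 1: 2 == 1 is false
  property type ∈ {investment, secondary}: secondary is in the set → true
  debt-to-income ratio ≥ 46.3%: 18.6 ≥ 46.3 is false
  credit score ≥ 522: 674 ≥ 522 is true
  citizen or permanent resident: no → false
  loan-to-value ratio ≤ 96.2%: 122.9 ≤ 96.2 is false
  annual income ≤ 103072 USD: 37409 ≤ 103072 is true
  months employed < 79 months: 24 < 79 is true
  down-payment percentage ≤ 27.8%: 4.3 ≤ 27.8 is true
  late payments in last 24 months = 10: 1 == 10 is false
  cash reserves ≥ 31 months: 34 ≥ 31 is true
  requested loan amount ≤ 528661 USD: 418842 ≤ 528661 is true
  credit score ≤ 672: 674 ≤ 672 is false
Combine:
[1.1.1] exactly-one(true, true) = false
[1.1.2.1.1] false OR true = true
[1.1.2.1] NOT true = false
[1.1.2] NOT false = true
[1.1] false AND true = false
[1.2.3] false OR false = false
[1.2] false OR true OR false = true
[1.3.2] true AND true = true
[1.3.3] false → true (antecedent false ⇒ implication holds) = true
[1.3] true AND true AND true = true
[1] false AND true AND true = false
[2] exactly-one(true, false) = true
[root] false AND true = false
Overall: false → denied

Denied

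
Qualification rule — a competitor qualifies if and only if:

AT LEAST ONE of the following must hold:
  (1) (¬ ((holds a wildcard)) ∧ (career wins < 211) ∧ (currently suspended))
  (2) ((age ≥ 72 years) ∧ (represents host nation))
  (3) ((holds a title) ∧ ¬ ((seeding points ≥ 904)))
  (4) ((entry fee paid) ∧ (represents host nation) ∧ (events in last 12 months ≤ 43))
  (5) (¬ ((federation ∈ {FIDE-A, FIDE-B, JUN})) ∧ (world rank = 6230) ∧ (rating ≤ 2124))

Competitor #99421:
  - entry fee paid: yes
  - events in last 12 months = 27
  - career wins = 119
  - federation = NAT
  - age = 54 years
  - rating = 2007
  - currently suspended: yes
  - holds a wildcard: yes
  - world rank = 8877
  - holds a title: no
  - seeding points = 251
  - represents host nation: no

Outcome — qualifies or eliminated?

Eliminated

Atomic conditions:
  holds a wildcard: yes → true
  career wins < 211: 119 < 211 is true
  currently suspended: yes → true
  age ≥ 72 years: 54 ≥ 72 is false
  represents host nation: no → false
  holds a title: no → false
  seeding points ≥ 904: 251 ≥ 904 is false
  entry fee paid: yes → true
  events in last 12 months ≤ 43: 27 ≤ 43 is true
  federation ∈ {FIDE-A, FIDE-B, JUN}: NAT is not in the set → false
  world rank = 6230: 8877 == 6230 is false
  rating ≤ 2124: 2007 ≤ 2124 is true
Combine:
[1.1] NOT true = false
[1] false AND true AND true = false
[2] false AND false = false
[3.2] NOT false = true
[3] false AND true = false
[4] true AND false AND true = false
[5.1] NOT false = true
[5] true AND false AND true = false
[root] false OR false OR false OR false OR false = false
Overall: false → eliminated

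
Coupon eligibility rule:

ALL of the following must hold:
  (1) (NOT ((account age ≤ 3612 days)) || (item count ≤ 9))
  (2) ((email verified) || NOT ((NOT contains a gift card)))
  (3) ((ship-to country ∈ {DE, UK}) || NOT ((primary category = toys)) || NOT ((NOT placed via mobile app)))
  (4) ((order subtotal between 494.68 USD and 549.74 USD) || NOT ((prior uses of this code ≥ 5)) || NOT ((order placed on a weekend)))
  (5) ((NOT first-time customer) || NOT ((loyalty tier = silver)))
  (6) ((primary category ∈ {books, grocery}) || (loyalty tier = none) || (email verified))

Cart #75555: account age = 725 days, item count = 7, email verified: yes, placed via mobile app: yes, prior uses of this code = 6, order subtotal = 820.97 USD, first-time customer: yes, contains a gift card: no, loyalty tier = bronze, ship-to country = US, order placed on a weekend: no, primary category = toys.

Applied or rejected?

Applied

Atomic conditions:
  account age ≤ 3612 days: 725 ≤ 3612 is true
  item count ≤ 9: 7 ≤ 9 is true
  email verified: yes → true
  NOT contains a gift card: no → true
  ship-to country ∈ {DE, UK}: US is not in the set → false
  primary category = toys: toys == toys is true
  NOT placed via mobile app: yes → false
  order subtotal between 494.68 USD and 549.74 USD: 820.97 in [494.68, 549.74] is false
  prior uses of this code ≥ 5: 6 ≥ 5 is true
  order placed on a weekend: no → false
  NOT first-time customer: yes → false
  loyalty tier = silver: bronze == silver is false
  primary category ∈ {books, grocery}: toys is not in the set → false
  loyalty tier = none: bronze == none is false
Combine:
[1.1] NOT true = false
[1] false OR true = true
[2.2] NOT true = false
[2] true OR false = true
[3.2] NOT true = false
[3.3] NOT false = true
[3] false OR false OR true = true
[4.2] NOT true = false
[4.3] NOT false = true
[4] false OR false OR true = true
[5.2] NOT false = true
[5] false OR true = true
[6] false OR false OR true = true
[root] true AND true AND true AND true AND true AND true = true
Overall: true → applied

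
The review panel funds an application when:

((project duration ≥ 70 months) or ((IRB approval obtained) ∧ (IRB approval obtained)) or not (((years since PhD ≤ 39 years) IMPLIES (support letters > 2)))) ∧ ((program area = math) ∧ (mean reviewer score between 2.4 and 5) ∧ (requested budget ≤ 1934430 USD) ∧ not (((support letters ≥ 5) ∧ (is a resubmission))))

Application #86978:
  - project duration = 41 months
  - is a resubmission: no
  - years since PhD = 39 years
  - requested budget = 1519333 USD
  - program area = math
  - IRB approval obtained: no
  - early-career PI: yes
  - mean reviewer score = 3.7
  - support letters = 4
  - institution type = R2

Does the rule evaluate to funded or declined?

Atomic conditions:
  project duration ≥ 70 months: 41 ≥ 70 is false
  IRB approval obtained: no → false
  years since PhD ≤ 39 years: 39 ≤ 39 is true
  support letters > 2: 4 > 2 is true
  program area = math: math == math is true
  mean reviewer score between 2.4 and 5: 3.7 in [2.4, 5] is true
  requested budget ≤ 1934430 USD: 1519333 ≤ 1934430 is true
  support letters ≥ 5: 4 ≥ 5 is false
  is a resubmission: no → false
Combine:
[1.2] false AND false = false
[1.3.1] true → true = true
[1.3] NOT true = false
[1] false OR false OR false = false
[2.4.1] false AND false = false
[2.4] NOT false = true
[2] true AND true AND true AND true = true
[root] false AND true = false
Overall: false → declined

Declined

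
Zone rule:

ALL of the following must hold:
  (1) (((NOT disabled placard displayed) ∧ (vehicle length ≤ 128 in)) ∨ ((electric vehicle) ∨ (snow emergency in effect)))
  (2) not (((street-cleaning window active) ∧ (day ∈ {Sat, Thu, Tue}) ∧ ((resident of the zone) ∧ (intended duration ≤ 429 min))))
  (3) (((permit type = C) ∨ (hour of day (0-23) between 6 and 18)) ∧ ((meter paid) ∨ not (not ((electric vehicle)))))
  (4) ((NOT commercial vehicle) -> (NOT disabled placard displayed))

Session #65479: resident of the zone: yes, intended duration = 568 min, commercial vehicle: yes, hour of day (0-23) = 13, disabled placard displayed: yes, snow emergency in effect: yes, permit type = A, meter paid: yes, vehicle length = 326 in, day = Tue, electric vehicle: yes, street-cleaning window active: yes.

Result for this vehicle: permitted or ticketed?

Permitted

Atomic conditions:
  NOT disabled placard displayed: yes → false
  vehicle length ≤ 128 in: 326 ≤ 128 is false
  electric vehicle: yes → true
  snow emergency in effect: yes → true
  street-cleaning window active: yes → true
  day ∈ {Sat, Thu, Tue}: Tue is in the set → true
  resident of the zone: yes → true
  intended duration ≤ 429 min: 568 ≤ 429 is false
  permit type = C: A == C is false
  hour of day (0-23) between 6 and 18: 13 in [6, 18] is true
  meter paid: yes → true
  NOT commercial vehicle: yes → false
Combine:
[1.1] false AND false = false
[1.2] true OR true = true
[1] false OR true = true
[2.1.3] true AND false = false
[2.1] true AND true AND false = false
[2] NOT false = true
[3.1] false OR true = true
[3.2.2.1] NOT true = false
[3.2.2] NOT false = true
[3.2] true OR true = true
[3] true AND true = true
[4] false → false (antecedent false ⇒ implication holds) = true
[root] true AND true AND true AND true = true
Overall: true → permitted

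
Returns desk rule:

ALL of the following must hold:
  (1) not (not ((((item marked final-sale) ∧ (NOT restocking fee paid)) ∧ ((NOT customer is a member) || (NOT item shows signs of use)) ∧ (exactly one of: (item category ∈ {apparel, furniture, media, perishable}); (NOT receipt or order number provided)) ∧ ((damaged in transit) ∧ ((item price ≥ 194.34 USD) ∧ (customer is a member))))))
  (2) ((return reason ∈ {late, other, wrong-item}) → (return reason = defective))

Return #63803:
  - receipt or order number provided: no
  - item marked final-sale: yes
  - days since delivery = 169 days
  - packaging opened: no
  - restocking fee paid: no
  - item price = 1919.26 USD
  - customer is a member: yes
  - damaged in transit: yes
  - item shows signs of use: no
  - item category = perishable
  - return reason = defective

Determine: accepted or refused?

Atomic conditions:
  item marked final-sale: yes → true
  NOT restocking fee paid: no → true
  NOT customer is a member: yes → false
  NOT item shows signs of use: no → true
  item category ∈ {apparel, furniture, media, perishable}: perishable is in the set → true
  NOT receipt or order number provided: no → true
  damaged in transit: yes → true
  item price ≥ 194.34 USD: 1919.26 ≥ 194.34 is true
  customer is a member: yes → true
  return reason ∈ {late, other, wrong-item}: defective is not in the set → false
  return reason = defective: defective == defective is true
Combine:
[1.1.1.1] true AND true = true
[1.1.1.2] false OR true = true
[1.1.1.3] exactly-one(true, true) = false
[1.1.1.4.2] true AND true = true
[1.1.1.4] true AND true = true
[1.1.1] true AND true AND false AND true = false
[1.1] NOT false = true
[1] NOT true = false
[2] false → true (antecedent false ⇒ implication holds) = true
[root] false AND true = false
Overall: false → refused

Refused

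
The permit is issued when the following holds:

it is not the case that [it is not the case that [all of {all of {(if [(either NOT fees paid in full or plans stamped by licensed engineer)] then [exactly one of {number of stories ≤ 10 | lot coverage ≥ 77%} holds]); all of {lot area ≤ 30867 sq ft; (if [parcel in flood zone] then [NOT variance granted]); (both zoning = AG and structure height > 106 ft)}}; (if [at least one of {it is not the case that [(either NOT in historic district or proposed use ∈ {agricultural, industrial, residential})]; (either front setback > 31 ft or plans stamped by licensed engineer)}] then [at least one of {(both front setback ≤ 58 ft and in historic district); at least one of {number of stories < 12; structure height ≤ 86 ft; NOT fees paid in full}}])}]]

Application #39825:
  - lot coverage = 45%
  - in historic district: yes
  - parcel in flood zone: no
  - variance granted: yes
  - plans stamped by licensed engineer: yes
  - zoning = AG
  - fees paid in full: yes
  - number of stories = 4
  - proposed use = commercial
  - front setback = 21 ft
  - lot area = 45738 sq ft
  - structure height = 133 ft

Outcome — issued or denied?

Atomic conditions:
  NOT fees paid in full: yes → false
  plans stamped by licensed engineer: yes → true
  number of stories ≤ 10: 4 ≤ 10 is true
  lot coverage ≥ 77%: 45 ≥ 77 is false
  lot area ≤ 30867 sq ft: 45738 ≤ 30867 is false
  parcel in flood zone: no → false
  NOT variance granted: yes → false
  zoning = AG: AG == AG is true
  structure height > 106 ft: 133 > 106 is true
  NOT in historic district: yes → false
  proposed use ∈ {agricultural, industrial, residential}: commercial is not in the set → false
  front setback > 31 ft: 21 > 31 is false
  front setback ≤ 58 ft: 21 ≤ 58 is true
  in historic district: yes → true
  number of stories < 12: 4 < 12 is true
  structure height ≤ 86 ft: 133 ≤ 86 is false
Combine:
[1.1.1.1.1] false OR true = true
[1.1.1.1.2] exactly-one(true, false) = true
[1.1.1.1] true → true = true
[1.1.1.2.2] false → false (antecedent false ⇒ implication holds) = true
[1.1.1.2.3] true AND true = true
[1.1.1.2] false AND true AND true = false
[1.1.1] true AND false = false
[1.1.2.1.1.1] false OR false = false
[1.1.2.1.1] NOT false = true
[1.1.2.1.2] false OR true = true
[1.1.2.1] true OR true = true
[1.1.2.2.1] true AND true = true
[1.1.2.2.2] true OR false OR false = true
[1.1.2.2] true OR true = true
[1.1.2] true → true = true
[1.1] false AND true = false
[1] NOT false = true
[root] NOT true = false
Overall: false → denied

Denied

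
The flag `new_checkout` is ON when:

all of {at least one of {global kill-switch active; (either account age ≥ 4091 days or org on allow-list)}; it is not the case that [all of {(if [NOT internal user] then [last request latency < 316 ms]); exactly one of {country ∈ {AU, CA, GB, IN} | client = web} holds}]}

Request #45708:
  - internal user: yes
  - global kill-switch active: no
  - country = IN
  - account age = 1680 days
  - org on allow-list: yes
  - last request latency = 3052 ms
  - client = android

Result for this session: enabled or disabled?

Atomic conditions:
  global kill-switch active: no → false
  account age ≥ 4091 days: 1680 ≥ 4091 is false
  org on allow-list: yes → true
  NOT internal user: yes → false
  last request latency < 316 ms: 3052 < 316 is false
  country ∈ {AU, CA, GB, IN}: IN is in the set → true
  client = web: android == web is false
Combine:
[1.2] false OR true = true
[1] false OR true = true
[2.1.1] false → false (antecedent false ⇒ implication holds) = true
[2.1.2] exactly-one(true, false) = true
[2.1] true AND true = true
[2] NOT true = false
[root] true AND false = false
Overall: false → disabled

Disabled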